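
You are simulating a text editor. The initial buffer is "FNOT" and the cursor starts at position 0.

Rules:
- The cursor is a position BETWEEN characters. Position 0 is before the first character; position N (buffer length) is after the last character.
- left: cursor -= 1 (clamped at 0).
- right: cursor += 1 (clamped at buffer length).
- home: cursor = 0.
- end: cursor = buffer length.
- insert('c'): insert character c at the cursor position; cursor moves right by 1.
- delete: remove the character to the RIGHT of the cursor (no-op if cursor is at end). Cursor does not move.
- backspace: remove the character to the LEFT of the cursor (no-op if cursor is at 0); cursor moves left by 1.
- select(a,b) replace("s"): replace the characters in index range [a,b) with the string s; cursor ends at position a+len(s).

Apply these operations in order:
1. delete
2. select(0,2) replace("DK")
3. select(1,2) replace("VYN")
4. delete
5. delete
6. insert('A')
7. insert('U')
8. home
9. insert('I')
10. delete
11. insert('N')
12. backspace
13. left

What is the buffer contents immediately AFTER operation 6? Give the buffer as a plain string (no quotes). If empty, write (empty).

Answer: DVYNA

Derivation:
After op 1 (delete): buf='NOT' cursor=0
After op 2 (select(0,2) replace("DK")): buf='DKT' cursor=2
After op 3 (select(1,2) replace("VYN")): buf='DVYNT' cursor=4
After op 4 (delete): buf='DVYN' cursor=4
After op 5 (delete): buf='DVYN' cursor=4
After op 6 (insert('A')): buf='DVYNA' cursor=5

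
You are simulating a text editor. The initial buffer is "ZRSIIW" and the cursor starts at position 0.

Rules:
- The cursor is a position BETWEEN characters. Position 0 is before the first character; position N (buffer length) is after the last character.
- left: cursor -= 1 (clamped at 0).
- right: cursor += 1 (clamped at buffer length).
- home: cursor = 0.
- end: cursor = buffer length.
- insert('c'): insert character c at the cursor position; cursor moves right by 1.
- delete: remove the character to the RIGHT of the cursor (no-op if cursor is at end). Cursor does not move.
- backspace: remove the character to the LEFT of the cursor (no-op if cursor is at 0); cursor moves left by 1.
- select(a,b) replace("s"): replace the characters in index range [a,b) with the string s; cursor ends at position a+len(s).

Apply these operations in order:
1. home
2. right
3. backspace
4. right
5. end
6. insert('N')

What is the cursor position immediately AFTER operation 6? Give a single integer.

After op 1 (home): buf='ZRSIIW' cursor=0
After op 2 (right): buf='ZRSIIW' cursor=1
After op 3 (backspace): buf='RSIIW' cursor=0
After op 4 (right): buf='RSIIW' cursor=1
After op 5 (end): buf='RSIIW' cursor=5
After op 6 (insert('N')): buf='RSIIWN' cursor=6

Answer: 6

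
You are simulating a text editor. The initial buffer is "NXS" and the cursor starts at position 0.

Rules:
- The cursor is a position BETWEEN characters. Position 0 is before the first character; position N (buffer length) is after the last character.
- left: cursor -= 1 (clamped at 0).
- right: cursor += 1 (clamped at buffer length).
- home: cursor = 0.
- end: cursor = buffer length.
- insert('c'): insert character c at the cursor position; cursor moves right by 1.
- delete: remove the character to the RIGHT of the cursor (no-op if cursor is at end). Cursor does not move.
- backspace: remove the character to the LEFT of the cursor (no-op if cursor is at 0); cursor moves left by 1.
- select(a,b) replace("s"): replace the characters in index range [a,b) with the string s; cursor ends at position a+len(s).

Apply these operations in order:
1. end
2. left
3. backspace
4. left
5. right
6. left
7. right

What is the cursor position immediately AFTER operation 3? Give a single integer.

Answer: 1

Derivation:
After op 1 (end): buf='NXS' cursor=3
After op 2 (left): buf='NXS' cursor=2
After op 3 (backspace): buf='NS' cursor=1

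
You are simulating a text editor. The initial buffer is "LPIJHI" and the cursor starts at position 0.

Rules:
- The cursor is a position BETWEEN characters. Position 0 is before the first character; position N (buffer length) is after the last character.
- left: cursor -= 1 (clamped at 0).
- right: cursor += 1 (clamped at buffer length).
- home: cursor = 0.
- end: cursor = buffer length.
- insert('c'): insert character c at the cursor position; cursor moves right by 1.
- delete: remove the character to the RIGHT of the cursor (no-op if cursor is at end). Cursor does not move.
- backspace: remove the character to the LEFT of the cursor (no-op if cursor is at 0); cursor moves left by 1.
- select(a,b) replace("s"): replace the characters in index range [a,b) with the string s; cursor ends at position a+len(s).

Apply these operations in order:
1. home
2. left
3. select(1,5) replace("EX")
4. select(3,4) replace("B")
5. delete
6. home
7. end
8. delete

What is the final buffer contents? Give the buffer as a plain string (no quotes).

After op 1 (home): buf='LPIJHI' cursor=0
After op 2 (left): buf='LPIJHI' cursor=0
After op 3 (select(1,5) replace("EX")): buf='LEXI' cursor=3
After op 4 (select(3,4) replace("B")): buf='LEXB' cursor=4
After op 5 (delete): buf='LEXB' cursor=4
After op 6 (home): buf='LEXB' cursor=0
After op 7 (end): buf='LEXB' cursor=4
After op 8 (delete): buf='LEXB' cursor=4

Answer: LEXB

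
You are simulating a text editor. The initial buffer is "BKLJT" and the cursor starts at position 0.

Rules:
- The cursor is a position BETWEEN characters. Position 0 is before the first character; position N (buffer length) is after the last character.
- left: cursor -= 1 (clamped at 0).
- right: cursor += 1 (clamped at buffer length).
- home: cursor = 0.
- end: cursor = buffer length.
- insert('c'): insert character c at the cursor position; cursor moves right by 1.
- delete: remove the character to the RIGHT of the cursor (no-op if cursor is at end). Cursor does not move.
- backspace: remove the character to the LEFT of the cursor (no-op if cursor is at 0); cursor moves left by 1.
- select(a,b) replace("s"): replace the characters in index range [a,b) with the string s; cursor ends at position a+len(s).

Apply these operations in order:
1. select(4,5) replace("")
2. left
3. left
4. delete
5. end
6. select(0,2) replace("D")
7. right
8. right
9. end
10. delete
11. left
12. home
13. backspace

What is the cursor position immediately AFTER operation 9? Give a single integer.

After op 1 (select(4,5) replace("")): buf='BKLJ' cursor=4
After op 2 (left): buf='BKLJ' cursor=3
After op 3 (left): buf='BKLJ' cursor=2
After op 4 (delete): buf='BKJ' cursor=2
After op 5 (end): buf='BKJ' cursor=3
After op 6 (select(0,2) replace("D")): buf='DJ' cursor=1
After op 7 (right): buf='DJ' cursor=2
After op 8 (right): buf='DJ' cursor=2
After op 9 (end): buf='DJ' cursor=2

Answer: 2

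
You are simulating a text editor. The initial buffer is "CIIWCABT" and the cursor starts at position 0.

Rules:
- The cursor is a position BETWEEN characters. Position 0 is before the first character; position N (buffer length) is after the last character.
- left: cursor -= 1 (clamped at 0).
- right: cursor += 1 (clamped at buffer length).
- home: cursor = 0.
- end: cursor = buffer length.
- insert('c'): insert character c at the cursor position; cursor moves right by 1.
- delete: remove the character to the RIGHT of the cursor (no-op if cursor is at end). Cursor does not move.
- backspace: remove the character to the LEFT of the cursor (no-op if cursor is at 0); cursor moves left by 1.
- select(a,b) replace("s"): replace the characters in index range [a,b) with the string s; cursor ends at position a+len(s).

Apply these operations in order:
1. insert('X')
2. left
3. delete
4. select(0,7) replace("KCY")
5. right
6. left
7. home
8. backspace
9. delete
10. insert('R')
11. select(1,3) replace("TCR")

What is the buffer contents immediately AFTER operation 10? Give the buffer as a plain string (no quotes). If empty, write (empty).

Answer: RCYT

Derivation:
After op 1 (insert('X')): buf='XCIIWCABT' cursor=1
After op 2 (left): buf='XCIIWCABT' cursor=0
After op 3 (delete): buf='CIIWCABT' cursor=0
After op 4 (select(0,7) replace("KCY")): buf='KCYT' cursor=3
After op 5 (right): buf='KCYT' cursor=4
After op 6 (left): buf='KCYT' cursor=3
After op 7 (home): buf='KCYT' cursor=0
After op 8 (backspace): buf='KCYT' cursor=0
After op 9 (delete): buf='CYT' cursor=0
After op 10 (insert('R')): buf='RCYT' cursor=1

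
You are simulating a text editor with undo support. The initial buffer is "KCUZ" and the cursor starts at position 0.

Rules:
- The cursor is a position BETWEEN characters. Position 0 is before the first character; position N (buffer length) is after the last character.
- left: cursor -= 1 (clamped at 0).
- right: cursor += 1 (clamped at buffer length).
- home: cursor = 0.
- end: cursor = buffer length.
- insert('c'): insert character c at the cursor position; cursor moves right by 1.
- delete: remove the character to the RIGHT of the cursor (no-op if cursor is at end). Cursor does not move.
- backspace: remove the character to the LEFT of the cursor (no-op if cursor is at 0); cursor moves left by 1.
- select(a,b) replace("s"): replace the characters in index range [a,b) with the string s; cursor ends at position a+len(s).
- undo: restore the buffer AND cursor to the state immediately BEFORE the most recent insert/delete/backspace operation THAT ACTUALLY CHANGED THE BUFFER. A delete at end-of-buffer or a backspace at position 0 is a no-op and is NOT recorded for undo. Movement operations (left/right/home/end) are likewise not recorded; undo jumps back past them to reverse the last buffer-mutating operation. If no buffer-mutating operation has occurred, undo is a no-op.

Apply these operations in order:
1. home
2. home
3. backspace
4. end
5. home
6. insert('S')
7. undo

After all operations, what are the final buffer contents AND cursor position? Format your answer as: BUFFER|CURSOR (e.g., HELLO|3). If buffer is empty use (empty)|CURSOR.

After op 1 (home): buf='KCUZ' cursor=0
After op 2 (home): buf='KCUZ' cursor=0
After op 3 (backspace): buf='KCUZ' cursor=0
After op 4 (end): buf='KCUZ' cursor=4
After op 5 (home): buf='KCUZ' cursor=0
After op 6 (insert('S')): buf='SKCUZ' cursor=1
After op 7 (undo): buf='KCUZ' cursor=0

Answer: KCUZ|0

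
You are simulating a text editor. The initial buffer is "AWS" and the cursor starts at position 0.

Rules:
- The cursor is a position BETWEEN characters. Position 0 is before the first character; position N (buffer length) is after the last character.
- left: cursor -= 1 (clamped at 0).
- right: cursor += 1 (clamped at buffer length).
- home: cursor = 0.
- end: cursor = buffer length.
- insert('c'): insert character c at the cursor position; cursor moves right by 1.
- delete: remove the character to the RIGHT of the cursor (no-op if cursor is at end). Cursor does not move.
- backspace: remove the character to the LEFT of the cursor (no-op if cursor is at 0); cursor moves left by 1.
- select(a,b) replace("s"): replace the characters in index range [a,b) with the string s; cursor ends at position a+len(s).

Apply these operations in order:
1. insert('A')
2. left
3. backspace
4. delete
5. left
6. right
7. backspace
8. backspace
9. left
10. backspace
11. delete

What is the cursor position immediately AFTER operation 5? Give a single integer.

After op 1 (insert('A')): buf='AAWS' cursor=1
After op 2 (left): buf='AAWS' cursor=0
After op 3 (backspace): buf='AAWS' cursor=0
After op 4 (delete): buf='AWS' cursor=0
After op 5 (left): buf='AWS' cursor=0

Answer: 0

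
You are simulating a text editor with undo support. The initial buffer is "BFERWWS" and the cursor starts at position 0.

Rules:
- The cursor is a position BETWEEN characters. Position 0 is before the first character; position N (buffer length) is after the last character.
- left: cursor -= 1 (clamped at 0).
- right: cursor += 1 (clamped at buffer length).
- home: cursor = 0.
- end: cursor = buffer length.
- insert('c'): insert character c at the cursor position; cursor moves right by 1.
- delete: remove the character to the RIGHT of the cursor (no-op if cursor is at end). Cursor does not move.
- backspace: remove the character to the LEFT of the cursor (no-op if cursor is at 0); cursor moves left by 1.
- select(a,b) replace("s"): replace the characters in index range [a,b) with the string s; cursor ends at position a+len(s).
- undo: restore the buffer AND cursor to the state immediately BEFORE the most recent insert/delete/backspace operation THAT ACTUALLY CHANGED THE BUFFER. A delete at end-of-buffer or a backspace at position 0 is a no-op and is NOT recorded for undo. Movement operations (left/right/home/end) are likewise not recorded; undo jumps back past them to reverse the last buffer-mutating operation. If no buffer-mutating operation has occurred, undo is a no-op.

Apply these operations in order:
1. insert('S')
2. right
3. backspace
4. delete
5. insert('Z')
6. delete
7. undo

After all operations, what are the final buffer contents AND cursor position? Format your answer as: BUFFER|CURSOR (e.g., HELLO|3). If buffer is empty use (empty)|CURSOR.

Answer: SZERWWS|2

Derivation:
After op 1 (insert('S')): buf='SBFERWWS' cursor=1
After op 2 (right): buf='SBFERWWS' cursor=2
After op 3 (backspace): buf='SFERWWS' cursor=1
After op 4 (delete): buf='SERWWS' cursor=1
After op 5 (insert('Z')): buf='SZERWWS' cursor=2
After op 6 (delete): buf='SZRWWS' cursor=2
After op 7 (undo): buf='SZERWWS' cursor=2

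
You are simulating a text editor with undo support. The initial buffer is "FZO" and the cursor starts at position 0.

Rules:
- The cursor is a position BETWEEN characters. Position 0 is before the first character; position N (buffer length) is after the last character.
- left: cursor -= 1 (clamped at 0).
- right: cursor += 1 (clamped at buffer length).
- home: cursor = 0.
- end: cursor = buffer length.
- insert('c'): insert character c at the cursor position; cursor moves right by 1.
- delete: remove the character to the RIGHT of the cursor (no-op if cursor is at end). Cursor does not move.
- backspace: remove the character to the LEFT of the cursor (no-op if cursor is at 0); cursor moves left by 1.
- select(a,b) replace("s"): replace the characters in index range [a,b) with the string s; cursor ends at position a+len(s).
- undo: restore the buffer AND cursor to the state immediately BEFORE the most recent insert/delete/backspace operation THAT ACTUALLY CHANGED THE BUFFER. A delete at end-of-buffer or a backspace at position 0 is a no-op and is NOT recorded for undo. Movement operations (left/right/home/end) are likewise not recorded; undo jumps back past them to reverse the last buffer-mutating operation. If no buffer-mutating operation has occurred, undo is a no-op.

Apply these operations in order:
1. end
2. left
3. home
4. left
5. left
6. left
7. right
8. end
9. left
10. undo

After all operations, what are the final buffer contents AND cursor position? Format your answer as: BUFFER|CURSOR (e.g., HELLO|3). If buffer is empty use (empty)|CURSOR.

Answer: FZO|2

Derivation:
After op 1 (end): buf='FZO' cursor=3
After op 2 (left): buf='FZO' cursor=2
After op 3 (home): buf='FZO' cursor=0
After op 4 (left): buf='FZO' cursor=0
After op 5 (left): buf='FZO' cursor=0
After op 6 (left): buf='FZO' cursor=0
After op 7 (right): buf='FZO' cursor=1
After op 8 (end): buf='FZO' cursor=3
After op 9 (left): buf='FZO' cursor=2
After op 10 (undo): buf='FZO' cursor=2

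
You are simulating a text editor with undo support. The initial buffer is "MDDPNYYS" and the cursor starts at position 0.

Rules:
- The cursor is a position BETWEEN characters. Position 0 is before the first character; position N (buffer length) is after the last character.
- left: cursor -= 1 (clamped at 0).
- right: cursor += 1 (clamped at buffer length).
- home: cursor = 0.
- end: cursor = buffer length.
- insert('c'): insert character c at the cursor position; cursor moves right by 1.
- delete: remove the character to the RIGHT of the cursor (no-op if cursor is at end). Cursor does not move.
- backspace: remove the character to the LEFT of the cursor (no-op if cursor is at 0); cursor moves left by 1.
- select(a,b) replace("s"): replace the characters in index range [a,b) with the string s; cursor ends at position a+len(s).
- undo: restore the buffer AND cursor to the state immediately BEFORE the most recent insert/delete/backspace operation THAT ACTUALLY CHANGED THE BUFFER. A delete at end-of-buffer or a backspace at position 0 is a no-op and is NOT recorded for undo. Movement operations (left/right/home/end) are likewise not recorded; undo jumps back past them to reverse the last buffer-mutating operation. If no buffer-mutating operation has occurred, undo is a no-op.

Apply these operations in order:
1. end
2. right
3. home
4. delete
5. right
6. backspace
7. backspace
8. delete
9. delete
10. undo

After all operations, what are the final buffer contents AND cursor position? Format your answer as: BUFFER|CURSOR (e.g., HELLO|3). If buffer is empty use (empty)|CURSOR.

After op 1 (end): buf='MDDPNYYS' cursor=8
After op 2 (right): buf='MDDPNYYS' cursor=8
After op 3 (home): buf='MDDPNYYS' cursor=0
After op 4 (delete): buf='DDPNYYS' cursor=0
After op 5 (right): buf='DDPNYYS' cursor=1
After op 6 (backspace): buf='DPNYYS' cursor=0
After op 7 (backspace): buf='DPNYYS' cursor=0
After op 8 (delete): buf='PNYYS' cursor=0
After op 9 (delete): buf='NYYS' cursor=0
After op 10 (undo): buf='PNYYS' cursor=0

Answer: PNYYS|0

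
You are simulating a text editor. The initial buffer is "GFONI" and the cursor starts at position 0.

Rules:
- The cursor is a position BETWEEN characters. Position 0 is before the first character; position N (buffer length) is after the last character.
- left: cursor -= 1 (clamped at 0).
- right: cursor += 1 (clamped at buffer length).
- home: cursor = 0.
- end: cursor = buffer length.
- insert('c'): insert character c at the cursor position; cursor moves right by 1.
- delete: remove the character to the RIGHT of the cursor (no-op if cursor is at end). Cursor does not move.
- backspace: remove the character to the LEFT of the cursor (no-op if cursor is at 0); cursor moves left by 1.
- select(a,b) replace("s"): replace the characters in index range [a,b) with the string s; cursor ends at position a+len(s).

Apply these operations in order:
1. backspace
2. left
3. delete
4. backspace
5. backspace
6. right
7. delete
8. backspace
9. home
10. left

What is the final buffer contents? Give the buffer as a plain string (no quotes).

Answer: NI

Derivation:
After op 1 (backspace): buf='GFONI' cursor=0
After op 2 (left): buf='GFONI' cursor=0
After op 3 (delete): buf='FONI' cursor=0
After op 4 (backspace): buf='FONI' cursor=0
After op 5 (backspace): buf='FONI' cursor=0
After op 6 (right): buf='FONI' cursor=1
After op 7 (delete): buf='FNI' cursor=1
After op 8 (backspace): buf='NI' cursor=0
After op 9 (home): buf='NI' cursor=0
After op 10 (left): buf='NI' cursor=0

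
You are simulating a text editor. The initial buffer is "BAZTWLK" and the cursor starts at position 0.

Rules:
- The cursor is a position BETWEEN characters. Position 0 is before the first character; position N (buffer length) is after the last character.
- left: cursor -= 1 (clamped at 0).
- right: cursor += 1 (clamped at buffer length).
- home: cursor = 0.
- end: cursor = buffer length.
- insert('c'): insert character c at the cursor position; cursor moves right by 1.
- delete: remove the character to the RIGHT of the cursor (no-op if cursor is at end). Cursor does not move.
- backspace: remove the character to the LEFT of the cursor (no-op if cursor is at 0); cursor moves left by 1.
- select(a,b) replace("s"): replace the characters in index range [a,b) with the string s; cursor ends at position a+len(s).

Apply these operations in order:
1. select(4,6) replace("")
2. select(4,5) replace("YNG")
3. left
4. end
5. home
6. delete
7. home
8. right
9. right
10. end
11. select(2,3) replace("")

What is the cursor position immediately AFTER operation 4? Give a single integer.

Answer: 7

Derivation:
After op 1 (select(4,6) replace("")): buf='BAZTK' cursor=4
After op 2 (select(4,5) replace("YNG")): buf='BAZTYNG' cursor=7
After op 3 (left): buf='BAZTYNG' cursor=6
After op 4 (end): buf='BAZTYNG' cursor=7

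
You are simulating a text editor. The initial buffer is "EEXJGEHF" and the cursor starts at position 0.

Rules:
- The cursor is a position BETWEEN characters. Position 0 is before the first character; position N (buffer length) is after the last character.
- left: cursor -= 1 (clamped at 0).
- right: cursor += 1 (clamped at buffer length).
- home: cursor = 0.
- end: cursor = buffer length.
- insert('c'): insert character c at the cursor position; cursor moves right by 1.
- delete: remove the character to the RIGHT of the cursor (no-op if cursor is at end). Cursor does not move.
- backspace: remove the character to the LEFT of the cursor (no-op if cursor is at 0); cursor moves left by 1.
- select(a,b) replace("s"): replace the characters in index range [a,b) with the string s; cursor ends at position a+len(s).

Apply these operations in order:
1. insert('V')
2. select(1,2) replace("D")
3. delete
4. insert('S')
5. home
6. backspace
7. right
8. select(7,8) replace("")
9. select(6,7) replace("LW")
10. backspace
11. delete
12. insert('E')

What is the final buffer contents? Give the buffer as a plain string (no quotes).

Answer: VDSXJGLE

Derivation:
After op 1 (insert('V')): buf='VEEXJGEHF' cursor=1
After op 2 (select(1,2) replace("D")): buf='VDEXJGEHF' cursor=2
After op 3 (delete): buf='VDXJGEHF' cursor=2
After op 4 (insert('S')): buf='VDSXJGEHF' cursor=3
After op 5 (home): buf='VDSXJGEHF' cursor=0
After op 6 (backspace): buf='VDSXJGEHF' cursor=0
After op 7 (right): buf='VDSXJGEHF' cursor=1
After op 8 (select(7,8) replace("")): buf='VDSXJGEF' cursor=7
After op 9 (select(6,7) replace("LW")): buf='VDSXJGLWF' cursor=8
After op 10 (backspace): buf='VDSXJGLF' cursor=7
After op 11 (delete): buf='VDSXJGL' cursor=7
After op 12 (insert('E')): buf='VDSXJGLE' cursor=8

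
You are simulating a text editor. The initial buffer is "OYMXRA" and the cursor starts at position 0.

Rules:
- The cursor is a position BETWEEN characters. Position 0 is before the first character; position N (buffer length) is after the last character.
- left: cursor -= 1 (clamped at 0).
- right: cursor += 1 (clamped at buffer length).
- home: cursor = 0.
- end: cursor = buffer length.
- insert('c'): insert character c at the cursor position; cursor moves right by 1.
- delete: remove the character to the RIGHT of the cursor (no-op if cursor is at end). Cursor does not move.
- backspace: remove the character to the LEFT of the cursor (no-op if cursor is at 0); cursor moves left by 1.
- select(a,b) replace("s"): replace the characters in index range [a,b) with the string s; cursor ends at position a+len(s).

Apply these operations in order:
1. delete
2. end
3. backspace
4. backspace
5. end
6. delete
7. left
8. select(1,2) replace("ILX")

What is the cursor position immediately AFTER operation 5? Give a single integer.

Answer: 3

Derivation:
After op 1 (delete): buf='YMXRA' cursor=0
After op 2 (end): buf='YMXRA' cursor=5
After op 3 (backspace): buf='YMXR' cursor=4
After op 4 (backspace): buf='YMX' cursor=3
After op 5 (end): buf='YMX' cursor=3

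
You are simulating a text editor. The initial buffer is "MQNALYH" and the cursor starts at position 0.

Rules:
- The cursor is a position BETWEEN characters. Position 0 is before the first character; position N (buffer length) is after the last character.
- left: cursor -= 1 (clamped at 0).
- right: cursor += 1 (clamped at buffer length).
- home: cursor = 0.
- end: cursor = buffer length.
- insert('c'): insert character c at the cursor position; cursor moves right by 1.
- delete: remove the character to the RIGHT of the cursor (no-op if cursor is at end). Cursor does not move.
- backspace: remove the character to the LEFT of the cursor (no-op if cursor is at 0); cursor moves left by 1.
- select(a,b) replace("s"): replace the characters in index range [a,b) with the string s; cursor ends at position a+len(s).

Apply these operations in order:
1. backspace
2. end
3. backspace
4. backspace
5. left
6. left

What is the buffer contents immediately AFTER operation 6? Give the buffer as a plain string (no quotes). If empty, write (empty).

Answer: MQNAL

Derivation:
After op 1 (backspace): buf='MQNALYH' cursor=0
After op 2 (end): buf='MQNALYH' cursor=7
After op 3 (backspace): buf='MQNALY' cursor=6
After op 4 (backspace): buf='MQNAL' cursor=5
After op 5 (left): buf='MQNAL' cursor=4
After op 6 (left): buf='MQNAL' cursor=3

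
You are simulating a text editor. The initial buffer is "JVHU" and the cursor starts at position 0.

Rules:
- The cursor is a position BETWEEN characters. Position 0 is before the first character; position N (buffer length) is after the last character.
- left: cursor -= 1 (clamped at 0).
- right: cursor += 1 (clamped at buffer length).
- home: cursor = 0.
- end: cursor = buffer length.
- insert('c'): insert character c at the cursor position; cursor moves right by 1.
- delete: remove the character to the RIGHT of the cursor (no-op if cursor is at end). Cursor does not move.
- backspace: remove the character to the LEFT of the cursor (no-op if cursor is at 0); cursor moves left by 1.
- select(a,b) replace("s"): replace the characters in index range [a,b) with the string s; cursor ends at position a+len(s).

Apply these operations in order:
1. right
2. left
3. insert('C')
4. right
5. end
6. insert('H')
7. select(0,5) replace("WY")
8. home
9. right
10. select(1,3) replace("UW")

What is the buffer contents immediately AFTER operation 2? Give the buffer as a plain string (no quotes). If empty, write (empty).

After op 1 (right): buf='JVHU' cursor=1
After op 2 (left): buf='JVHU' cursor=0

Answer: JVHU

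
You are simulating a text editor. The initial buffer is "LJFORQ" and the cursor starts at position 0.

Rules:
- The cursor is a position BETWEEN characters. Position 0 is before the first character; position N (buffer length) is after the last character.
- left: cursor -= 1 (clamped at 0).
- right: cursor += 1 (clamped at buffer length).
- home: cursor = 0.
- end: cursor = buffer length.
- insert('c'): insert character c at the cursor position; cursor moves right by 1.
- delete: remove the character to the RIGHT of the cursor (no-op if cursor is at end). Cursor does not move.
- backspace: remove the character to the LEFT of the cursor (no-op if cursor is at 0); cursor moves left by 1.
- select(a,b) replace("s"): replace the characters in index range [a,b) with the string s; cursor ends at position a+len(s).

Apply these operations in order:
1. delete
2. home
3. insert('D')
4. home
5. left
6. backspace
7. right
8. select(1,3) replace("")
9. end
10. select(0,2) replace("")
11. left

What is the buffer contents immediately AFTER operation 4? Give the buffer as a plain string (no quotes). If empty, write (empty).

Answer: DJFORQ

Derivation:
After op 1 (delete): buf='JFORQ' cursor=0
After op 2 (home): buf='JFORQ' cursor=0
After op 3 (insert('D')): buf='DJFORQ' cursor=1
After op 4 (home): buf='DJFORQ' cursor=0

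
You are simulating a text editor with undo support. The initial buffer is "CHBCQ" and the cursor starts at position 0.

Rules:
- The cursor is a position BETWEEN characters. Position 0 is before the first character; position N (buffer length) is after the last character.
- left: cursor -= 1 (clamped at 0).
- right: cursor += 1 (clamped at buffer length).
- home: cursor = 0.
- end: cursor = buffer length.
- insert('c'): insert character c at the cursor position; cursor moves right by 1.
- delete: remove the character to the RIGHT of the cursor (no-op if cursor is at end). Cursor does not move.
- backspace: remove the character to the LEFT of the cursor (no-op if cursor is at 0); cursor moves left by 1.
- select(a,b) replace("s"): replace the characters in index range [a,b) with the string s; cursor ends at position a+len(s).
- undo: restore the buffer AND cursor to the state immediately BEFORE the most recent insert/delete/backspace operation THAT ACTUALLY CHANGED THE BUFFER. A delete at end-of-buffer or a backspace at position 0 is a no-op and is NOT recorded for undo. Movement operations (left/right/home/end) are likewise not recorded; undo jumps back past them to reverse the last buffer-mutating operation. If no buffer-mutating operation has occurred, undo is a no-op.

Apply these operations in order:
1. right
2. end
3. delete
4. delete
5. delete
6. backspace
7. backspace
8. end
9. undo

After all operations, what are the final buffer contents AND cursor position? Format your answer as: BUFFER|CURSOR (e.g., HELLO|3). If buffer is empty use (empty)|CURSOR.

Answer: CHBC|4

Derivation:
After op 1 (right): buf='CHBCQ' cursor=1
After op 2 (end): buf='CHBCQ' cursor=5
After op 3 (delete): buf='CHBCQ' cursor=5
After op 4 (delete): buf='CHBCQ' cursor=5
After op 5 (delete): buf='CHBCQ' cursor=5
After op 6 (backspace): buf='CHBC' cursor=4
After op 7 (backspace): buf='CHB' cursor=3
After op 8 (end): buf='CHB' cursor=3
After op 9 (undo): buf='CHBC' cursor=4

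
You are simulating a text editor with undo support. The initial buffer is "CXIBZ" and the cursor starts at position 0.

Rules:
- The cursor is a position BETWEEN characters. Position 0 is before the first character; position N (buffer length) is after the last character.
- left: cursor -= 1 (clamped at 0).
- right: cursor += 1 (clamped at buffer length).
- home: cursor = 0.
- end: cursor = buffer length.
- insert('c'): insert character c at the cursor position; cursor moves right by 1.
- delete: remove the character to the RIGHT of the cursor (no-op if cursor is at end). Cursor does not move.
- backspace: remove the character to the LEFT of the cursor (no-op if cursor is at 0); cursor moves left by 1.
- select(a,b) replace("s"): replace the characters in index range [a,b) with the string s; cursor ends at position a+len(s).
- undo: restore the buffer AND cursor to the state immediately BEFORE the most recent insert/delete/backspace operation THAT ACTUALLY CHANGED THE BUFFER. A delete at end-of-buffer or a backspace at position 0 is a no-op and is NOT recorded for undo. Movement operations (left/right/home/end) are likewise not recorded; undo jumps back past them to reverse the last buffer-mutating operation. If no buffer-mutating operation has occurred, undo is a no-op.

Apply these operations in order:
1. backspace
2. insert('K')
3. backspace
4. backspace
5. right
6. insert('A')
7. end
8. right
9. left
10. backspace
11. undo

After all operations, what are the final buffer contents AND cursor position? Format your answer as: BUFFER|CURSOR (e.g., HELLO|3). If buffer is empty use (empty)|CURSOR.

After op 1 (backspace): buf='CXIBZ' cursor=0
After op 2 (insert('K')): buf='KCXIBZ' cursor=1
After op 3 (backspace): buf='CXIBZ' cursor=0
After op 4 (backspace): buf='CXIBZ' cursor=0
After op 5 (right): buf='CXIBZ' cursor=1
After op 6 (insert('A')): buf='CAXIBZ' cursor=2
After op 7 (end): buf='CAXIBZ' cursor=6
After op 8 (right): buf='CAXIBZ' cursor=6
After op 9 (left): buf='CAXIBZ' cursor=5
After op 10 (backspace): buf='CAXIZ' cursor=4
After op 11 (undo): buf='CAXIBZ' cursor=5

Answer: CAXIBZ|5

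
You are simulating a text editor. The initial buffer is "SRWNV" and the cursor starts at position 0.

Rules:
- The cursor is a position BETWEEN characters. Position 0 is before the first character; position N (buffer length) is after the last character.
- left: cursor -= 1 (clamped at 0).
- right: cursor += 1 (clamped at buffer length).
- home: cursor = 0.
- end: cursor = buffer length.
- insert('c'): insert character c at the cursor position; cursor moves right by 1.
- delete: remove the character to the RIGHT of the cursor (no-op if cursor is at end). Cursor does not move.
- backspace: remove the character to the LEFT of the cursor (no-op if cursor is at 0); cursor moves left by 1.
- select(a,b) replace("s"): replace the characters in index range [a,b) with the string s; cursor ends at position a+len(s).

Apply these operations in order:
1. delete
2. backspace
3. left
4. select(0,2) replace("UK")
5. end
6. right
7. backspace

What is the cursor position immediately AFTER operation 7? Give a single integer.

Answer: 3

Derivation:
After op 1 (delete): buf='RWNV' cursor=0
After op 2 (backspace): buf='RWNV' cursor=0
After op 3 (left): buf='RWNV' cursor=0
After op 4 (select(0,2) replace("UK")): buf='UKNV' cursor=2
After op 5 (end): buf='UKNV' cursor=4
After op 6 (right): buf='UKNV' cursor=4
After op 7 (backspace): buf='UKN' cursor=3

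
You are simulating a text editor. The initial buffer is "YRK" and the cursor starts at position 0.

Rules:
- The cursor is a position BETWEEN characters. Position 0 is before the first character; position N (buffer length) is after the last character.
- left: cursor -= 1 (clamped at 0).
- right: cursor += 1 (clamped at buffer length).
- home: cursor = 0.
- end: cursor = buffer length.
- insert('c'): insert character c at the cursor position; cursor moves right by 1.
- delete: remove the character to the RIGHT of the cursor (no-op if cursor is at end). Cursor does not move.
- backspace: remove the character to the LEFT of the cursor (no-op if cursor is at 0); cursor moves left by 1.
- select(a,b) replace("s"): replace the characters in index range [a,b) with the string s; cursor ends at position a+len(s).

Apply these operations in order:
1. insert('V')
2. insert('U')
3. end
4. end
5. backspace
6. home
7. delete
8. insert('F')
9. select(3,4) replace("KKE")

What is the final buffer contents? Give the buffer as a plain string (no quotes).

After op 1 (insert('V')): buf='VYRK' cursor=1
After op 2 (insert('U')): buf='VUYRK' cursor=2
After op 3 (end): buf='VUYRK' cursor=5
After op 4 (end): buf='VUYRK' cursor=5
After op 5 (backspace): buf='VUYR' cursor=4
After op 6 (home): buf='VUYR' cursor=0
After op 7 (delete): buf='UYR' cursor=0
After op 8 (insert('F')): buf='FUYR' cursor=1
After op 9 (select(3,4) replace("KKE")): buf='FUYKKE' cursor=6

Answer: FUYKKE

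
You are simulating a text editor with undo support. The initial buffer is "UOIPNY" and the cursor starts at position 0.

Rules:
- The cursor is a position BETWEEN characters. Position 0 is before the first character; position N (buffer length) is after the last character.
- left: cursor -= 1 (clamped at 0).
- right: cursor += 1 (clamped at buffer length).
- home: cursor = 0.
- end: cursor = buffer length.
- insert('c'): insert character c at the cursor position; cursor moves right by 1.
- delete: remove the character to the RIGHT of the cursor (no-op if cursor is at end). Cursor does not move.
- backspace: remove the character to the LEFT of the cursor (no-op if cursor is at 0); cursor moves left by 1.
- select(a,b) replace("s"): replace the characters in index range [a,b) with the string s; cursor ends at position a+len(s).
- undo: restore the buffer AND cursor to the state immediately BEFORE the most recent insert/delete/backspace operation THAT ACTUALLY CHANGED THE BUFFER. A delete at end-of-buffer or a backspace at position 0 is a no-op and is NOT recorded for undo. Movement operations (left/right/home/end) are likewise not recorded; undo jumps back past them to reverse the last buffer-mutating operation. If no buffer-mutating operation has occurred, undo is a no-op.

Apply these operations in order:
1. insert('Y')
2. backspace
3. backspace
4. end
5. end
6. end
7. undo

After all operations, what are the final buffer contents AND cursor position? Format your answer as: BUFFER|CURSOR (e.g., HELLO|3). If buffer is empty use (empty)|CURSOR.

Answer: YUOIPNY|1

Derivation:
After op 1 (insert('Y')): buf='YUOIPNY' cursor=1
After op 2 (backspace): buf='UOIPNY' cursor=0
After op 3 (backspace): buf='UOIPNY' cursor=0
After op 4 (end): buf='UOIPNY' cursor=6
After op 5 (end): buf='UOIPNY' cursor=6
After op 6 (end): buf='UOIPNY' cursor=6
After op 7 (undo): buf='YUOIPNY' cursor=1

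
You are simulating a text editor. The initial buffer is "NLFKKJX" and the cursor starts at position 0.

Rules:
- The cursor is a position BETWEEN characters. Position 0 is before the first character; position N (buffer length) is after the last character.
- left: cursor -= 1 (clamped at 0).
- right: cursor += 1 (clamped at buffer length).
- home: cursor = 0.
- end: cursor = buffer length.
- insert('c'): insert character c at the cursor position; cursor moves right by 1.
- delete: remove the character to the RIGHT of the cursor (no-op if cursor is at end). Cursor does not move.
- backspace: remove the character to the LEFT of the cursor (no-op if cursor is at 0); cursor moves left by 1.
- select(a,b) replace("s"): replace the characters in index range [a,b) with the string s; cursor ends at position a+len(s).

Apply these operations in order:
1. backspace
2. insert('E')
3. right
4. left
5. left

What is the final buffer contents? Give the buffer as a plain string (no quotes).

Answer: ENLFKKJX

Derivation:
After op 1 (backspace): buf='NLFKKJX' cursor=0
After op 2 (insert('E')): buf='ENLFKKJX' cursor=1
After op 3 (right): buf='ENLFKKJX' cursor=2
After op 4 (left): buf='ENLFKKJX' cursor=1
After op 5 (left): buf='ENLFKKJX' cursor=0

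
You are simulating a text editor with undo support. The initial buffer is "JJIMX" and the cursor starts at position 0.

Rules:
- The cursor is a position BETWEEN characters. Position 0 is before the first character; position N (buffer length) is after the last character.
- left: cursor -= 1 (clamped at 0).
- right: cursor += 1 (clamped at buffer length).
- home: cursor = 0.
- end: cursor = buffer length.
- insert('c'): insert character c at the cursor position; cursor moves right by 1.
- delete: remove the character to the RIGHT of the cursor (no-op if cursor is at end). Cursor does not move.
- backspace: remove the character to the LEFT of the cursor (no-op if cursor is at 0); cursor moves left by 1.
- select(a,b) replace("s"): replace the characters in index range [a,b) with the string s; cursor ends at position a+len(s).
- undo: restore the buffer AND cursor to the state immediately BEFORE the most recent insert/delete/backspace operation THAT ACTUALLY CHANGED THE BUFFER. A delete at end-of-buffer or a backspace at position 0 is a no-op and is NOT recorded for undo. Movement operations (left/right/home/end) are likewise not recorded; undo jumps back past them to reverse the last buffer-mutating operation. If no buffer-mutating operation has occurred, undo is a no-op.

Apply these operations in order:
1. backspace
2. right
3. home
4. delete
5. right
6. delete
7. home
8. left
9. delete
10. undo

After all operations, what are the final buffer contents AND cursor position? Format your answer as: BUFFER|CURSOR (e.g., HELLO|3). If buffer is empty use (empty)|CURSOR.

Answer: JMX|0

Derivation:
After op 1 (backspace): buf='JJIMX' cursor=0
After op 2 (right): buf='JJIMX' cursor=1
After op 3 (home): buf='JJIMX' cursor=0
After op 4 (delete): buf='JIMX' cursor=0
After op 5 (right): buf='JIMX' cursor=1
After op 6 (delete): buf='JMX' cursor=1
After op 7 (home): buf='JMX' cursor=0
After op 8 (left): buf='JMX' cursor=0
After op 9 (delete): buf='MX' cursor=0
After op 10 (undo): buf='JMX' cursor=0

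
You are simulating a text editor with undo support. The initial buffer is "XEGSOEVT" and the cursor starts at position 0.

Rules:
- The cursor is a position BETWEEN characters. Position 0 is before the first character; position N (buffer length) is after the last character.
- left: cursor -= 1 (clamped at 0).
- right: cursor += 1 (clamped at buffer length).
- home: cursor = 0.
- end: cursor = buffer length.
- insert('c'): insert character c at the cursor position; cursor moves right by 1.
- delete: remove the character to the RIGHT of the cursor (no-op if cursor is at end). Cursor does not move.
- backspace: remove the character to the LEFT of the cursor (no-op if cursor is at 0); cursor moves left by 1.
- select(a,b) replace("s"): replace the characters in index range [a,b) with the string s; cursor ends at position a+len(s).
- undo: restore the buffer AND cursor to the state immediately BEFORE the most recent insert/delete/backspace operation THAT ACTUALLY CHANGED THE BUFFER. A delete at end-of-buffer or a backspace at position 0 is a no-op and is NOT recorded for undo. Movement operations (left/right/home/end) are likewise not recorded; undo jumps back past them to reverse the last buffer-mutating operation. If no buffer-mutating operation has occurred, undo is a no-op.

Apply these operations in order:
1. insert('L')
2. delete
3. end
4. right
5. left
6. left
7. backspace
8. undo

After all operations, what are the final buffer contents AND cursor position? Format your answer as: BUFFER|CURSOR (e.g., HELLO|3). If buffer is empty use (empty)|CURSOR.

After op 1 (insert('L')): buf='LXEGSOEVT' cursor=1
After op 2 (delete): buf='LEGSOEVT' cursor=1
After op 3 (end): buf='LEGSOEVT' cursor=8
After op 4 (right): buf='LEGSOEVT' cursor=8
After op 5 (left): buf='LEGSOEVT' cursor=7
After op 6 (left): buf='LEGSOEVT' cursor=6
After op 7 (backspace): buf='LEGSOVT' cursor=5
After op 8 (undo): buf='LEGSOEVT' cursor=6

Answer: LEGSOEVT|6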